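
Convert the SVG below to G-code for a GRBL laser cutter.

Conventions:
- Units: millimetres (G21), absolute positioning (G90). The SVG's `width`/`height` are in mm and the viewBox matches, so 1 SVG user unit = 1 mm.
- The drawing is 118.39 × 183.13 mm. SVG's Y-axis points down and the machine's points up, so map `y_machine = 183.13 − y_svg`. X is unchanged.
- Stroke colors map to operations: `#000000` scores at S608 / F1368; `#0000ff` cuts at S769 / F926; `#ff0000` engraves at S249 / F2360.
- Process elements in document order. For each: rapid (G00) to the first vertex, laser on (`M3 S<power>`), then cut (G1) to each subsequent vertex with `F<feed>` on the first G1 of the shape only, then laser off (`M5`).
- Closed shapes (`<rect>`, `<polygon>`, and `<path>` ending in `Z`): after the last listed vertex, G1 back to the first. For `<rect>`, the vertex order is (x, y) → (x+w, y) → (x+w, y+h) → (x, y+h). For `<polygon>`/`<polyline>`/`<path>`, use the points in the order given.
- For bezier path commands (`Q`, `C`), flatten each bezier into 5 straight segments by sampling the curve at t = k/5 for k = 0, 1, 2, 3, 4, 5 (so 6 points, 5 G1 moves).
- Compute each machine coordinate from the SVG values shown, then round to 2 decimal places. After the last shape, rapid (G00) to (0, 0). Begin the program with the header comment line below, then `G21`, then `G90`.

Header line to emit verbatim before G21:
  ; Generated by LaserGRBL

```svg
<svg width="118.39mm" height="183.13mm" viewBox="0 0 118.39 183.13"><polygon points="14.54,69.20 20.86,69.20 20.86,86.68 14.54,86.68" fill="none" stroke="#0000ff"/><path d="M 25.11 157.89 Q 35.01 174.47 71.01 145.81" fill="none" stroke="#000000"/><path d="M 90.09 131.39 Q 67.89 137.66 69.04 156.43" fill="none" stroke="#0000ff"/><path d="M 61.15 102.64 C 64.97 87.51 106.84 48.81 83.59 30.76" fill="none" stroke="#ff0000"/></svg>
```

1 u = 1 mm; y_m = 183.13 − y.

[1] `<polygon>` rectangle, #0000ff→cut S769 F926: (14.54,113.93) → (20.86,113.93) → (20.86,96.45) → (14.54,96.45) → (14.54,113.93) (closed)

[2] `<path>` quadratic bezier, #000000→score S608 F1368: (25.11,25.24) → (30.11,20.42) → (37.21,19.21) → (46.39,21.63) → (57.65,27.67) → (71.01,37.32)

[3] `<path>` quadratic bezier, #0000ff→cut S769 F926: (90.09,51.74) → (82.14,48.73) → (76.07,44.72) → (71.86,39.72) → (69.51,33.71) → (69.04,26.70)

[4] `<path>` cubic bezier, #ff0000→engrave S249 F2360: (61.15,80.49) → (67.18,92.04) → (77.40,107.13) → (86.84,123.63) → (90.55,139.42) → (83.59,152.37)

; Generated by LaserGRBL
G21
G90
G00 X14.54 Y113.93
M3 S769
G1 X20.86 Y113.93 F926
G1 X20.86 Y96.45
G1 X14.54 Y96.45
G1 X14.54 Y113.93
M5
G00 X25.11 Y25.24
M3 S608
G1 X30.11 Y20.42 F1368
G1 X37.21 Y19.21
G1 X46.39 Y21.63
G1 X57.65 Y27.67
G1 X71.01 Y37.32
M5
G00 X90.09 Y51.74
M3 S769
G1 X82.14 Y48.73 F926
G1 X76.07 Y44.72
G1 X71.86 Y39.72
G1 X69.51 Y33.71
G1 X69.04 Y26.70
M5
G00 X61.15 Y80.49
M3 S249
G1 X67.18 Y92.04 F2360
G1 X77.40 Y107.13
G1 X86.84 Y123.63
G1 X90.55 Y139.42
G1 X83.59 Y152.37
M5
G00 X0.00 Y0.00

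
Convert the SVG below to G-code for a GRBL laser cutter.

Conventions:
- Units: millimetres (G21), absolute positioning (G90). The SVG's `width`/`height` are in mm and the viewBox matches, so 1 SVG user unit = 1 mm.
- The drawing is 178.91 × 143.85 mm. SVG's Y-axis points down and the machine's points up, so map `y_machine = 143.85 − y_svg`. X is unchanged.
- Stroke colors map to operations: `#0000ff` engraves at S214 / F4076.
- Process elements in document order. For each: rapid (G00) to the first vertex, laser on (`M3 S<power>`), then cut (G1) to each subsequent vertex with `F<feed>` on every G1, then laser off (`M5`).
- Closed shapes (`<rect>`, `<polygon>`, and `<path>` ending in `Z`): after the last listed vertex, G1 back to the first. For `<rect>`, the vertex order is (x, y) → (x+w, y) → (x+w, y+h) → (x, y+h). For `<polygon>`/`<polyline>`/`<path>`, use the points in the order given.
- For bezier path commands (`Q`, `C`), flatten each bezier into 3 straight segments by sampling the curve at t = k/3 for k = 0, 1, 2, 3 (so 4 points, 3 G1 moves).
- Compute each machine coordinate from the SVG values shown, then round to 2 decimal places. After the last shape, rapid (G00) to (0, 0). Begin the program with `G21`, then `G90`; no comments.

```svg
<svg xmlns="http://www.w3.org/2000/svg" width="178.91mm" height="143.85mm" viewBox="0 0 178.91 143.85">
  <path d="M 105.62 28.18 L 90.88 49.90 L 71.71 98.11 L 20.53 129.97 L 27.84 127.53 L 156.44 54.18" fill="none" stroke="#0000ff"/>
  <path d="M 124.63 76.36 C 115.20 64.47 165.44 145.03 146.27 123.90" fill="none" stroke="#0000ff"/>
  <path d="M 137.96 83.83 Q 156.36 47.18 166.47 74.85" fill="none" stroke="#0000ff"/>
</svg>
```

1 u = 1 mm; y_m = 143.85 − y.

[1] `<path>` open polyline, #0000ff→engrave S214 F4076: (105.62,115.67) → (90.88,93.95) → (71.71,45.74) → (20.53,13.88) → (27.84,16.32) → (156.44,89.67)

[2] `<path>` cubic bezier, #0000ff→engrave S214 F4076: (124.63,67.49) → (130.31,55.75) → (147.08,25.53) → (146.27,19.95)

[3] `<path>` quadratic bezier, #0000ff→engrave S214 F4076: (137.96,60.02) → (149.31,77.31) → (158.81,80.30) → (166.47,69.00)

G21
G90
G00 X105.62 Y115.67
M3 S214
G1 X90.88 Y93.95 F4076
G1 X71.71 Y45.74 F4076
G1 X20.53 Y13.88 F4076
G1 X27.84 Y16.32 F4076
G1 X156.44 Y89.67 F4076
M5
G00 X124.63 Y67.49
M3 S214
G1 X130.31 Y55.75 F4076
G1 X147.08 Y25.53 F4076
G1 X146.27 Y19.95 F4076
M5
G00 X137.96 Y60.02
M3 S214
G1 X149.31 Y77.31 F4076
G1 X158.81 Y80.30 F4076
G1 X166.47 Y69.00 F4076
M5
G00 X0.00 Y0.00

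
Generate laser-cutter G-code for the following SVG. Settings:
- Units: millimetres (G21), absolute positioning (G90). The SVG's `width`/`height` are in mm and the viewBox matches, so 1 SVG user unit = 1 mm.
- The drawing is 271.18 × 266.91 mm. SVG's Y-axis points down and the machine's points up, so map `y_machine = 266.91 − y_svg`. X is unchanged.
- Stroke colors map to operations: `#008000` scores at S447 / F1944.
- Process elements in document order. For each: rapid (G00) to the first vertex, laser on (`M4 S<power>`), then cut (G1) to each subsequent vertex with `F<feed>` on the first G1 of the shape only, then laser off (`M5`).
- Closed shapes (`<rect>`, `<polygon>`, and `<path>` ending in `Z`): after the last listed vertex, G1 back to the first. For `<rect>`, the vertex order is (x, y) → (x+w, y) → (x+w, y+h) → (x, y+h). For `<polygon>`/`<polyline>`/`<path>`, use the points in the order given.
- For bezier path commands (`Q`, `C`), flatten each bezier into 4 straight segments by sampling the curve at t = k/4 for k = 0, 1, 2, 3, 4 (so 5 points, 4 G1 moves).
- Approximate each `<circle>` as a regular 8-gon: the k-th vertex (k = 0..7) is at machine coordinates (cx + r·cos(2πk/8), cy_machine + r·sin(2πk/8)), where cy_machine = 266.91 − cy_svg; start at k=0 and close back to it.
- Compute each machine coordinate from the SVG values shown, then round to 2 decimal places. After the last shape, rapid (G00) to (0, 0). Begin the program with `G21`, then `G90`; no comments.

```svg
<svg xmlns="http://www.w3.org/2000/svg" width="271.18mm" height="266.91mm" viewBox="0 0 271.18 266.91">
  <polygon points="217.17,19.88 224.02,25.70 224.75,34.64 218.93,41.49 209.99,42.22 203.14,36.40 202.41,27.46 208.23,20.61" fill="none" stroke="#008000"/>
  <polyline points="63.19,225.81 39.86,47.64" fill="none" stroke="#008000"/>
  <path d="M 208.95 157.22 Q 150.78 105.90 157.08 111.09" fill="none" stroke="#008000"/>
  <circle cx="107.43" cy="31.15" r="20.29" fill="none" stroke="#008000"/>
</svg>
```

Since the viewBox matches the mm dimensions, user units are millimetres directly. The only transform is the Y-flip y_m = 266.91 − y_svg.

Shape 1 is a regular polygon drawn with `<polygon>`. Its stroke #008000 means score at S447, F1944. After flipping Y the toolpath is (217.17,247.03) → (224.02,241.21) → (224.75,232.27) → (218.93,225.42) → (209.99,224.69) → (203.14,230.51) → (202.41,239.45) → (208.23,246.30) → (217.17,247.03), returning to the start.

Shape 2 is a line segment drawn with `<polyline>`. Its stroke #008000 means score at S447, F1944. After flipping Y the toolpath is (63.19,41.10) → (39.86,219.27).

Shape 3 is a quadratic bezier drawn with `<path>`. Its stroke #008000 means score at S447, F1944. After flipping Y the toolpath is (208.95,109.69) → (183.89,131.82) → (166.90,146.88) → (157.96,154.88) → (157.08,155.82).

Shape 4 is a circle drawn with `<circle>`. Its stroke #008000 means score at S447, F1944. After flipping Y the toolpath is (127.72,235.76) → (121.78,250.11) → (107.43,256.05) → (93.08,250.11) → (87.14,235.76) → (93.08,221.41) → (107.43,215.47) → (121.78,221.41) → (127.72,235.76), returning to the start.

G21
G90
G00 X217.17 Y247.03
M4 S447
G1 X224.02 Y241.21 F1944
G1 X224.75 Y232.27
G1 X218.93 Y225.42
G1 X209.99 Y224.69
G1 X203.14 Y230.51
G1 X202.41 Y239.45
G1 X208.23 Y246.30
G1 X217.17 Y247.03
M5
G00 X63.19 Y41.10
M4 S447
G1 X39.86 Y219.27 F1944
M5
G00 X208.95 Y109.69
M4 S447
G1 X183.89 Y131.82 F1944
G1 X166.90 Y146.88
G1 X157.96 Y154.88
G1 X157.08 Y155.82
M5
G00 X127.72 Y235.76
M4 S447
G1 X121.78 Y250.11 F1944
G1 X107.43 Y256.05
G1 X93.08 Y250.11
G1 X87.14 Y235.76
G1 X93.08 Y221.41
G1 X107.43 Y215.47
G1 X121.78 Y221.41
G1 X127.72 Y235.76
M5
G00 X0.00 Y0.00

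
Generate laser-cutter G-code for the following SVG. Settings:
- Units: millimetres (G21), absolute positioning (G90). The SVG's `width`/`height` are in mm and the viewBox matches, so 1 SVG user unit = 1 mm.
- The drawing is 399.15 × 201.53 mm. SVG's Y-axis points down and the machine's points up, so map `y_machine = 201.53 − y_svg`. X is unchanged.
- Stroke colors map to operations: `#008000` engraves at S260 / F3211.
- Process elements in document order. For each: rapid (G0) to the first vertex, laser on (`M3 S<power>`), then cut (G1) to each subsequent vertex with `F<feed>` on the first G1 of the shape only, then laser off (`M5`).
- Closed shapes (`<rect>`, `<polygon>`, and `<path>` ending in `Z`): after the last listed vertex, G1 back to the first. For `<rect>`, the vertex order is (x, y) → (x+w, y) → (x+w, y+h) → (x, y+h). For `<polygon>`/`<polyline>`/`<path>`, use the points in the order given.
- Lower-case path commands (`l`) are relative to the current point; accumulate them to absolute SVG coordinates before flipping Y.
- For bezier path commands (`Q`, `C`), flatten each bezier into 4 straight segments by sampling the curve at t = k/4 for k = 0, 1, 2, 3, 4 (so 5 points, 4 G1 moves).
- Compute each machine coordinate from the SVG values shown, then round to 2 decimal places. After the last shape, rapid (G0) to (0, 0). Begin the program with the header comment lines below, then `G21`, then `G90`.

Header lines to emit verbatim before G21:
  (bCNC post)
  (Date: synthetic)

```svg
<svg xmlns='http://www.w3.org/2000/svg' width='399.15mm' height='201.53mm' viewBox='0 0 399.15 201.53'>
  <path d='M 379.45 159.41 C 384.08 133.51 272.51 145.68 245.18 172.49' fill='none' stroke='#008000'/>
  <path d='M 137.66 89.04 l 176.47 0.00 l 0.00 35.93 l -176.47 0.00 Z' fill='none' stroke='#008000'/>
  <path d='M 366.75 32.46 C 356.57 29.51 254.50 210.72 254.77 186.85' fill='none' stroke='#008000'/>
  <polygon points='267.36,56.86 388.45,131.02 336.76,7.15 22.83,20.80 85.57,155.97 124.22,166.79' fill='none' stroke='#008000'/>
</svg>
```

viewBox `0 0 399.15 201.53` with mm width/height → 1 unit = 1 mm. Flip: y_m = 201.53 − y_svg.

**Shape 1** — `<path>` cubic bezier, stroke `#008000` → engrave (S260, F3211). Control points (SVG): P0=(379.45,159.41), P1=(384.08,133.51), P2=(272.51,145.68), P3=(245.18,172.49); sampled at t=k/4. Machine vertices: (379.45,42.12) → (364.27,54.77) → (324.30,55.35) → (278.34,46.04) → (245.18,29.04). Open path.

**Shape 2** — `<path>` rectangle, stroke `#008000` → engrave (S260, F3211). Machine vertices: (137.66,112.49) → (314.13,112.49) → (314.13,76.56) → (137.66,76.56) → (137.66,112.49). Closed: final G1 returns to the first vertex.

**Shape 3** — `<path>` cubic bezier, stroke `#008000` → engrave (S260, F3211). Control points (SVG): P0=(366.75,32.46), P1=(356.57,29.51), P2=(254.50,210.72), P3=(254.77,186.85); sampled at t=k/4. Machine vertices: (366.75,169.07) → (344.92,142.83) → (306.84,84.03) → (270.72,29.15) → (254.77,14.68). Open path.

**Shape 4** — `<polygon>` closed polygon, stroke `#008000` → engrave (S260, F3211). Machine vertices: (267.36,144.67) → (388.45,70.51) → (336.76,194.38) → (22.83,180.73) → (85.57,45.56) → (124.22,34.74) → (267.36,144.67). Closed: final G1 returns to the first vertex.

(bCNC post)
(Date: synthetic)
G21
G90
G0 X379.45 Y42.12
M3 S260
G1 X364.27 Y54.77 F3211
G1 X324.30 Y55.35
G1 X278.34 Y46.04
G1 X245.18 Y29.04
M5
G0 X137.66 Y112.49
M3 S260
G1 X314.13 Y112.49 F3211
G1 X314.13 Y76.56
G1 X137.66 Y76.56
G1 X137.66 Y112.49
M5
G0 X366.75 Y169.07
M3 S260
G1 X344.92 Y142.83 F3211
G1 X306.84 Y84.03
G1 X270.72 Y29.15
G1 X254.77 Y14.68
M5
G0 X267.36 Y144.67
M3 S260
G1 X388.45 Y70.51 F3211
G1 X336.76 Y194.38
G1 X22.83 Y180.73
G1 X85.57 Y45.56
G1 X124.22 Y34.74
G1 X267.36 Y144.67
M5
G0 X0.00 Y0.00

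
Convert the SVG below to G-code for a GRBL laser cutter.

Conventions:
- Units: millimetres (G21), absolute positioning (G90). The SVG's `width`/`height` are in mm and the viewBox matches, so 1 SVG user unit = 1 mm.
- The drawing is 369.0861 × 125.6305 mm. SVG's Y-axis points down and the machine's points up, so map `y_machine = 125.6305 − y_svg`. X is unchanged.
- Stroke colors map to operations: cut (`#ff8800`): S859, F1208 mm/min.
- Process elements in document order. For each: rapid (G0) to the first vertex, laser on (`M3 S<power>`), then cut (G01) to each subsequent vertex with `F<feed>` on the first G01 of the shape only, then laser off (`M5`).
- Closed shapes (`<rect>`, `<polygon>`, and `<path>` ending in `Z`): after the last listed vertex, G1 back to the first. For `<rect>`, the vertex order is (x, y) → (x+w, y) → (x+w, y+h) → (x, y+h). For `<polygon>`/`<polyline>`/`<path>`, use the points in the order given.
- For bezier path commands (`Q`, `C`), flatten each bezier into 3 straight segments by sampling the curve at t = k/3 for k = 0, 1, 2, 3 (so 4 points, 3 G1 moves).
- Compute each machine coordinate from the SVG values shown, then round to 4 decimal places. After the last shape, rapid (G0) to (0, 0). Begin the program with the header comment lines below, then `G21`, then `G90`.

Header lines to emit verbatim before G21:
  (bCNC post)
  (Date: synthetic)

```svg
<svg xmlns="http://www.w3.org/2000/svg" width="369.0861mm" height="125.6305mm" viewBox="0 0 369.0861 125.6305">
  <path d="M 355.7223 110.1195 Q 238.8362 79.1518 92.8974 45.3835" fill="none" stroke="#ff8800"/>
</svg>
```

viewBox `0 0 369.0861 125.6305` with mm width/height → 1 unit = 1 mm. Flip: y_m = 125.6305 − y_svg.

**Shape 1** — `<path>` quadratic bezier, stroke `#ff8800` → cut (S859, F1208). Control points (SVG): P0=(355.7223,110.1195), P1=(238.8362,79.1518), P2=(92.8974,45.3835); sampled at t=k/3. Machine vertices: (355.7223,15.5110) → (274.5702,36.4673) → (186.9619,58.0460) → (92.8974,80.2470). Open path.

(bCNC post)
(Date: synthetic)
G21
G90
G0 X355.7223 Y15.5110
M3 S859
G01 X274.5702 Y36.4673 F1208
G01 X186.9619 Y58.0460
G01 X92.8974 Y80.2470
M5
G0 X0.0000 Y0.0000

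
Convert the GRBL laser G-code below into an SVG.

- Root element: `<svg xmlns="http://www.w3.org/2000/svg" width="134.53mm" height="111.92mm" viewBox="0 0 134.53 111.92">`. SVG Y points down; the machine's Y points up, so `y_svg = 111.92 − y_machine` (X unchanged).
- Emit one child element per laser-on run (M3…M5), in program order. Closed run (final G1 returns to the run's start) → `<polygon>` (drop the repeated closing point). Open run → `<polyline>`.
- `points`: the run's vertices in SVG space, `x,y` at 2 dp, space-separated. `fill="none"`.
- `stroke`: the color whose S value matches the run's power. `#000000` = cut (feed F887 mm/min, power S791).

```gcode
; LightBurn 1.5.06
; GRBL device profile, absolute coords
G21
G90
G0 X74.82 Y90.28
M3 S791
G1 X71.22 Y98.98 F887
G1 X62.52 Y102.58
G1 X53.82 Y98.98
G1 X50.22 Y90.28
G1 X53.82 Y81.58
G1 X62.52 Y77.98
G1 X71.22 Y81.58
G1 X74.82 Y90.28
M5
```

Each laser-on run becomes one SVG element. Flip Y back into SVG space with y_svg = 111.92 − y_machine. Every run uses S791, so all elements get stroke `#000000` (cut).

Run 1: The run returns to its start, so emit a `<polygon>` with points (Y-flipped): 74.82,21.64 71.22,12.94 62.52,9.34 53.82,12.94 50.22,21.64 53.82,30.34 62.52,33.94 71.22,30.34.

<svg xmlns="http://www.w3.org/2000/svg" width="134.53mm" height="111.92mm" viewBox="0 0 134.53 111.92">
  <polygon points="74.82,21.64 71.22,12.94 62.52,9.34 53.82,12.94 50.22,21.64 53.82,30.34 62.52,33.94 71.22,30.34" fill="none" stroke="#000000"/>
</svg>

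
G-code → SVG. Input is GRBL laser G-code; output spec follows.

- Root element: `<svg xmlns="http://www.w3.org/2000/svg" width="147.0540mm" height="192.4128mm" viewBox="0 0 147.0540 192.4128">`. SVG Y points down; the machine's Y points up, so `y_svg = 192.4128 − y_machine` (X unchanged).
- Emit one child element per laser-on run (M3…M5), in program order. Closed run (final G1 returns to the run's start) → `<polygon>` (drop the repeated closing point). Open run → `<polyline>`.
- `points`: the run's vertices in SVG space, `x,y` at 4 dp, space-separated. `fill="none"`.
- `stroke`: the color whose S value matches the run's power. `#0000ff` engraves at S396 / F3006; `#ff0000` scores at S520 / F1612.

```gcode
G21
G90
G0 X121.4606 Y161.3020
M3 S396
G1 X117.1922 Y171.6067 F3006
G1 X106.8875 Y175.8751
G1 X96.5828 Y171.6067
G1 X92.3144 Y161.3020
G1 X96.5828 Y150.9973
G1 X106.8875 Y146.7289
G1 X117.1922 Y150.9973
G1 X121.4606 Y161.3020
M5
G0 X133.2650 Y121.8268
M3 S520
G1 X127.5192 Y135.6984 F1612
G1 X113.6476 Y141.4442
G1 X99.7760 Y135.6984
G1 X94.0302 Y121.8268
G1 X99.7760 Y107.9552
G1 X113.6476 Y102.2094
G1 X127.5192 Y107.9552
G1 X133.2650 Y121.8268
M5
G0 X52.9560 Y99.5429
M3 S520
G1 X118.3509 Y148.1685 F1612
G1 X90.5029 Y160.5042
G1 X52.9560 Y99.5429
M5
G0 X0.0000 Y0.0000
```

y_svg = 192.4128 − y_m.

[1] S396→`#0000ff` (engrave); closed run; points: 121.4606,31.1108 117.1922,20.8061 106.8875,16.5377 96.5828,20.8061 92.3144,31.1108 96.5828,41.4155 106.8875,45.6839 117.1922,41.4155

[2] S520→`#ff0000` (score); closed run; points: 133.2650,70.5860 127.5192,56.7144 113.6476,50.9686 99.7760,56.7144 94.0302,70.5860 99.7760,84.4576 113.6476,90.2034 127.5192,84.4576

[3] S520→`#ff0000` (score); closed run; points: 52.9560,92.8699 118.3509,44.2443 90.5029,31.9086

<svg xmlns="http://www.w3.org/2000/svg" width="147.0540mm" height="192.4128mm" viewBox="0 0 147.0540 192.4128">
  <polygon points="121.4606,31.1108 117.1922,20.8061 106.8875,16.5377 96.5828,20.8061 92.3144,31.1108 96.5828,41.4155 106.8875,45.6839 117.1922,41.4155" fill="none" stroke="#0000ff"/>
  <polygon points="133.2650,70.5860 127.5192,56.7144 113.6476,50.9686 99.7760,56.7144 94.0302,70.5860 99.7760,84.4576 113.6476,90.2034 127.5192,84.4576" fill="none" stroke="#ff0000"/>
  <polygon points="52.9560,92.8699 118.3509,44.2443 90.5029,31.9086" fill="none" stroke="#ff0000"/>
</svg>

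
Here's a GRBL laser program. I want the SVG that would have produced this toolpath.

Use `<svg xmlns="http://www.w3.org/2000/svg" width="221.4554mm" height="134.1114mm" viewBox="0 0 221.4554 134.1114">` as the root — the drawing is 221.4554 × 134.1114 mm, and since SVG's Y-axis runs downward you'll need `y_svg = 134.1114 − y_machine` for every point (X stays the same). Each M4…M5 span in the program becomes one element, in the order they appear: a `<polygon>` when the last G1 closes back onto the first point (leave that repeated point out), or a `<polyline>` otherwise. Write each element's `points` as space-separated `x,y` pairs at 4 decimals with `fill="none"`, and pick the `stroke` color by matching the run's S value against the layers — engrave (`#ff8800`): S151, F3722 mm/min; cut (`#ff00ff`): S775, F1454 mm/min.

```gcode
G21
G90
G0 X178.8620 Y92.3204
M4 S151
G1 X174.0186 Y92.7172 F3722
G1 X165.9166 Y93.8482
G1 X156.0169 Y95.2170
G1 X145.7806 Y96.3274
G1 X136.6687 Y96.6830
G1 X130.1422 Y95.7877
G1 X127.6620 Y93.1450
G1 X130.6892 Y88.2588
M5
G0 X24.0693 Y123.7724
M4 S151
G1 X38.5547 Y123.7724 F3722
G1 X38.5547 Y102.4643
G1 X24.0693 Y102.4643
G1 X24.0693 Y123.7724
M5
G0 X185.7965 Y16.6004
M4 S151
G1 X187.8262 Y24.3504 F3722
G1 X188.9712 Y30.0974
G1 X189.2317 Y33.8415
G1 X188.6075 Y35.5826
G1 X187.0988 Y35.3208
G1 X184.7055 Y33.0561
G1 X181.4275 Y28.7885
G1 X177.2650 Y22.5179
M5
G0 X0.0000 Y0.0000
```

Each laser-on run becomes one SVG element. Flip Y back into SVG space with y_svg = 134.1114 − y_machine. Every run uses S151, so all elements get stroke `#ff8800` (engrave).

Run 1: The run is open, so emit a `<polyline>` with points (Y-flipped): 178.8620,41.7910 174.0186,41.3942 165.9166,40.2632 156.0169,38.8944 145.7806,37.7840 136.6687,37.4284 130.1422,38.3237 127.6620,40.9664 130.6892,45.8526.

Run 2: The run returns to its start, so emit a `<polygon>` with points (Y-flipped): 24.0693,10.3390 38.5547,10.3390 38.5547,31.6471 24.0693,31.6471.

Run 3: The run is open, so emit a `<polyline>` with points (Y-flipped): 185.7965,117.5110 187.8262,109.7610 188.9712,104.0140 189.2317,100.2699 188.6075,98.5288 187.0988,98.7906 184.7055,101.0553 181.4275,105.3229 177.2650,111.5935.

<svg xmlns="http://www.w3.org/2000/svg" width="221.4554mm" height="134.1114mm" viewBox="0 0 221.4554 134.1114">
  <polyline points="178.8620,41.7910 174.0186,41.3942 165.9166,40.2632 156.0169,38.8944 145.7806,37.7840 136.6687,37.4284 130.1422,38.3237 127.6620,40.9664 130.6892,45.8526" fill="none" stroke="#ff8800"/>
  <polygon points="24.0693,10.3390 38.5547,10.3390 38.5547,31.6471 24.0693,31.6471" fill="none" stroke="#ff8800"/>
  <polyline points="185.7965,117.5110 187.8262,109.7610 188.9712,104.0140 189.2317,100.2699 188.6075,98.5288 187.0988,98.7906 184.7055,101.0553 181.4275,105.3229 177.2650,111.5935" fill="none" stroke="#ff8800"/>
</svg>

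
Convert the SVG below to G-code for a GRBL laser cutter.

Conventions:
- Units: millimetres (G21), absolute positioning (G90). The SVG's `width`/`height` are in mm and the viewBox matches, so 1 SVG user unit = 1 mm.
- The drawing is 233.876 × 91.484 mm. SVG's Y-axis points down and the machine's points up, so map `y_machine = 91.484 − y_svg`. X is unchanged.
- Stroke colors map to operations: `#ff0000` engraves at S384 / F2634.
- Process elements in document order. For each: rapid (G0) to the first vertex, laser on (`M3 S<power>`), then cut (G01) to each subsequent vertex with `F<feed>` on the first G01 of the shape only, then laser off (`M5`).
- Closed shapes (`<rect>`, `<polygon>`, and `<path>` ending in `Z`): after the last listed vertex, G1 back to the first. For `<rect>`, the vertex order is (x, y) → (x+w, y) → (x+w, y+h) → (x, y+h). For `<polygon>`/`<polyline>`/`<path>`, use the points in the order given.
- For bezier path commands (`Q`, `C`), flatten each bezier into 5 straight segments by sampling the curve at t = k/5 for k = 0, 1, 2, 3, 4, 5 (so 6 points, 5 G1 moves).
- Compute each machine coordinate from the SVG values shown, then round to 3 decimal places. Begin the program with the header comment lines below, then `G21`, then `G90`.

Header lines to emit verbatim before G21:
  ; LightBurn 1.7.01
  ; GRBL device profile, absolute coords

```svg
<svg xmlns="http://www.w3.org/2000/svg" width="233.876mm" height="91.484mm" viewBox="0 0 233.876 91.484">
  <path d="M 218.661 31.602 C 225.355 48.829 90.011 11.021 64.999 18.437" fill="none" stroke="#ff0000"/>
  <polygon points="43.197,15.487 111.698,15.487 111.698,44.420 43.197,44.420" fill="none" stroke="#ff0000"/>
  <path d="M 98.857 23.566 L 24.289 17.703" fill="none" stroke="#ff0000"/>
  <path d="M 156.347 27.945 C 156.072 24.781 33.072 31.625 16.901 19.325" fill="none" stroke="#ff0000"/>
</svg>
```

Since the viewBox matches the mm dimensions, user units are millimetres directly. The only transform is the Y-flip y_m = 91.484 − y_svg.

Shape 1 is a cubic bezier drawn with `<path>`. Its stroke #ff0000 means engrave at S384, F2634. After flipping Y the toolpath is (218.661,59.882) → (207.652,55.348) → (174.667,59.210) → (131.821,66.655) → (91.227,72.872) → (64.999,73.047).

Shape 2 is a rectangle drawn with `<polygon>`. Its stroke #ff0000 means engrave at S384, F2634. After flipping Y the toolpath is (43.197,75.997) → (111.698,75.997) → (111.698,47.064) → (43.197,47.064) → (43.197,75.997), returning to the start.

Shape 3 is a line segment drawn with `<path>`. Its stroke #ff0000 means engrave at S384, F2634. After flipping Y the toolpath is (98.857,67.918) → (24.289,73.781).

Shape 4 is a cubic bezier drawn with `<path>`. Its stroke #ff0000 means engrave at S384, F2634. After flipping Y the toolpath is (156.347,63.539) → (143.291,64.470) → (111.800,64.398) → (72.893,64.722) → (37.587,66.843) → (16.901,72.159).

; LightBurn 1.7.01
; GRBL device profile, absolute coords
G21
G90
G0 X218.661 Y59.882
M3 S384
G01 X207.652 Y55.348 F2634
G01 X174.667 Y59.210
G01 X131.821 Y66.655
G01 X91.227 Y72.872
G01 X64.999 Y73.047
M5
G0 X43.197 Y75.997
M3 S384
G01 X111.698 Y75.997 F2634
G01 X111.698 Y47.064
G01 X43.197 Y47.064
G01 X43.197 Y75.997
M5
G0 X98.857 Y67.918
M3 S384
G01 X24.289 Y73.781 F2634
M5
G0 X156.347 Y63.539
M3 S384
G01 X143.291 Y64.470 F2634
G01 X111.800 Y64.398
G01 X72.893 Y64.722
G01 X37.587 Y66.843
G01 X16.901 Y72.159
M5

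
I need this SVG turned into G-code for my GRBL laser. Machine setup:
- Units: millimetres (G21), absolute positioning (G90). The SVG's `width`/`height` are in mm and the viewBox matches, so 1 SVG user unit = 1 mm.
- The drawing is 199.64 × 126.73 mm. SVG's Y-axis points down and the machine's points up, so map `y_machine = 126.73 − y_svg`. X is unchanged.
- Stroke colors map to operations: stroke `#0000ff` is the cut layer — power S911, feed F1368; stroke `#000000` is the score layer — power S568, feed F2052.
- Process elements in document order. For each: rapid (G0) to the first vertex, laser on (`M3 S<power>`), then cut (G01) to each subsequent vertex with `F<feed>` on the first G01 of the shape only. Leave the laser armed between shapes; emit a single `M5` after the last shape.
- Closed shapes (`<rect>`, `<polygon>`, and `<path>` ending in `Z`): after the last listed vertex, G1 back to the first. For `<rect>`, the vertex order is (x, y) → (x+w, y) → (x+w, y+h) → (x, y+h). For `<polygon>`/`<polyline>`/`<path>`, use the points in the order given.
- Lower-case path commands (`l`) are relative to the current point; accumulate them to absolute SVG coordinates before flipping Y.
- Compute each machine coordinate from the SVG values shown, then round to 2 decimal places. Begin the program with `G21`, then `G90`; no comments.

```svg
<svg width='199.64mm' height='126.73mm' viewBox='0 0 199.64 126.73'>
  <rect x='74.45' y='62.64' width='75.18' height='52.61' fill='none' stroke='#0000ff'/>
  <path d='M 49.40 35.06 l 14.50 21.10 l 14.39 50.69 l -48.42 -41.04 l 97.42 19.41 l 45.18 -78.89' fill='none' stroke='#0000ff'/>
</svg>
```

1 u = 1 mm; y_m = 126.73 − y.

[1] `<rect>` rectangle, #0000ff→cut S911 F1368: (74.45,64.09) → (149.63,64.09) → (149.63,11.48) → (74.45,11.48) → (74.45,64.09) (closed)

[2] `<path>` open polyline, #0000ff→cut S911 F1368: (49.40,91.67) → (63.90,70.57) → (78.29,19.88) → (29.87,60.92) → (127.29,41.51) → (172.47,120.40)

G21
G90
G0 X74.45 Y64.09
M3 S911
G01 X149.63 Y64.09 F1368
G01 X149.63 Y11.48
G01 X74.45 Y11.48
G01 X74.45 Y64.09
G0 X49.40 Y91.67
M3 S911
G01 X63.90 Y70.57 F1368
G01 X78.29 Y19.88
G01 X29.87 Y60.92
G01 X127.29 Y41.51
G01 X172.47 Y120.40
M5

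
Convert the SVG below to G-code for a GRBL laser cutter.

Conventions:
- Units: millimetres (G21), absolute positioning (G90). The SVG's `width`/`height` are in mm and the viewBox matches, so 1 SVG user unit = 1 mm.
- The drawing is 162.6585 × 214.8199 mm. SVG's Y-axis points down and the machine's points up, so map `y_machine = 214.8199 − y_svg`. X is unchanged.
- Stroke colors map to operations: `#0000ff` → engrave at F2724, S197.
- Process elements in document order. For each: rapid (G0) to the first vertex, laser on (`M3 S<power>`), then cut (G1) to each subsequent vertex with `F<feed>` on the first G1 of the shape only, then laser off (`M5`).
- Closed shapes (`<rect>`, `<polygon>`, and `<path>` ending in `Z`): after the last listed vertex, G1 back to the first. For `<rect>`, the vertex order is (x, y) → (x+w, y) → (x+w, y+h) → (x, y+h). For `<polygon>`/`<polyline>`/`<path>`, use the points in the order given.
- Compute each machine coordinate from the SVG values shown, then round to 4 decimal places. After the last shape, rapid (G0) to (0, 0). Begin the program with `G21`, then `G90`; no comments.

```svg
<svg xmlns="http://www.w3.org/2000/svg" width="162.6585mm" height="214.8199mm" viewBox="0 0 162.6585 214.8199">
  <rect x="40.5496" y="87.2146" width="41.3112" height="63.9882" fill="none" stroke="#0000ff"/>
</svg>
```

viewBox `0 0 162.6585 214.8199` with mm width/height → 1 unit = 1 mm. Flip: y_m = 214.8199 − y_svg.

**Shape 1** — `<rect>` rectangle, stroke `#0000ff` → engrave (S197, F2724). Machine vertices: (40.5496,127.6053) → (81.8608,127.6053) → (81.8608,63.6171) → (40.5496,63.6171) → (40.5496,127.6053). Closed: final G1 returns to the first vertex.

G21
G90
G0 X40.5496 Y127.6053
M3 S197
G1 X81.8608 Y127.6053 F2724
G1 X81.8608 Y63.6171
G1 X40.5496 Y63.6171
G1 X40.5496 Y127.6053
M5
G0 X0.0000 Y0.0000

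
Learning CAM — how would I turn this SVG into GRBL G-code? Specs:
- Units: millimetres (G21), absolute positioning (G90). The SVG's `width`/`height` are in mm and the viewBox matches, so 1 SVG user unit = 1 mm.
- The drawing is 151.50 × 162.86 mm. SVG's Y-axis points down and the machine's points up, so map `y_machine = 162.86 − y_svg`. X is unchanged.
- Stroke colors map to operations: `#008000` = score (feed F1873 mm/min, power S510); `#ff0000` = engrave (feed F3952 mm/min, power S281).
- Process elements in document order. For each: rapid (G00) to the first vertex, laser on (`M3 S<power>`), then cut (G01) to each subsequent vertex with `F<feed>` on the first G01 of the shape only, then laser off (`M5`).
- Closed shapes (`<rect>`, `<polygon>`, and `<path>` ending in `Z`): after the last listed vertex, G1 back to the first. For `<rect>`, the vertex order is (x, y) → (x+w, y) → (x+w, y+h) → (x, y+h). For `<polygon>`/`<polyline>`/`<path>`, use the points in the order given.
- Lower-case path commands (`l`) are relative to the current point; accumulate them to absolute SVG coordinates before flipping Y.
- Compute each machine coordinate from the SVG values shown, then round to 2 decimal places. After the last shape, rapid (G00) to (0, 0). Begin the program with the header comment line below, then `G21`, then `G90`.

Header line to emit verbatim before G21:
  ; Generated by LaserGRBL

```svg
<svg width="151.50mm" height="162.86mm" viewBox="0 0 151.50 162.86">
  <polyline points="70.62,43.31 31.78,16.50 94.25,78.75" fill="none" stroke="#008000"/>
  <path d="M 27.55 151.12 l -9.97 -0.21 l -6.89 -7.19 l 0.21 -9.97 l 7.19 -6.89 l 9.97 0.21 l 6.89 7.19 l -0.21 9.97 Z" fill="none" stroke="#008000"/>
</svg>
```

; Generated by LaserGRBL
G21
G90
G00 X70.62 Y119.55
M3 S510
G01 X31.78 Y146.36 F1873
G01 X94.25 Y84.11
M5
G00 X27.55 Y11.74
M3 S510
G01 X17.58 Y11.95 F1873
G01 X10.69 Y19.14
G01 X10.90 Y29.11
G01 X18.09 Y36.00
G01 X28.06 Y35.79
G01 X34.95 Y28.60
G01 X34.74 Y18.63
G01 X27.55 Y11.74
M5
G00 X0.00 Y0.00

1 u = 1 mm; y_m = 162.86 − y.

[1] `<polyline>` open polyline, #008000→score S510 F1873: (70.62,119.55) → (31.78,146.36) → (94.25,84.11)

[2] `<path>` regular polygon, #008000→score S510 F1873: (27.55,11.74) → (17.58,11.95) → (10.69,19.14) → (10.90,29.11) → (18.09,36.00) → (28.06,35.79) → (34.95,28.60) → (34.74,18.63) → (27.55,11.74) (closed)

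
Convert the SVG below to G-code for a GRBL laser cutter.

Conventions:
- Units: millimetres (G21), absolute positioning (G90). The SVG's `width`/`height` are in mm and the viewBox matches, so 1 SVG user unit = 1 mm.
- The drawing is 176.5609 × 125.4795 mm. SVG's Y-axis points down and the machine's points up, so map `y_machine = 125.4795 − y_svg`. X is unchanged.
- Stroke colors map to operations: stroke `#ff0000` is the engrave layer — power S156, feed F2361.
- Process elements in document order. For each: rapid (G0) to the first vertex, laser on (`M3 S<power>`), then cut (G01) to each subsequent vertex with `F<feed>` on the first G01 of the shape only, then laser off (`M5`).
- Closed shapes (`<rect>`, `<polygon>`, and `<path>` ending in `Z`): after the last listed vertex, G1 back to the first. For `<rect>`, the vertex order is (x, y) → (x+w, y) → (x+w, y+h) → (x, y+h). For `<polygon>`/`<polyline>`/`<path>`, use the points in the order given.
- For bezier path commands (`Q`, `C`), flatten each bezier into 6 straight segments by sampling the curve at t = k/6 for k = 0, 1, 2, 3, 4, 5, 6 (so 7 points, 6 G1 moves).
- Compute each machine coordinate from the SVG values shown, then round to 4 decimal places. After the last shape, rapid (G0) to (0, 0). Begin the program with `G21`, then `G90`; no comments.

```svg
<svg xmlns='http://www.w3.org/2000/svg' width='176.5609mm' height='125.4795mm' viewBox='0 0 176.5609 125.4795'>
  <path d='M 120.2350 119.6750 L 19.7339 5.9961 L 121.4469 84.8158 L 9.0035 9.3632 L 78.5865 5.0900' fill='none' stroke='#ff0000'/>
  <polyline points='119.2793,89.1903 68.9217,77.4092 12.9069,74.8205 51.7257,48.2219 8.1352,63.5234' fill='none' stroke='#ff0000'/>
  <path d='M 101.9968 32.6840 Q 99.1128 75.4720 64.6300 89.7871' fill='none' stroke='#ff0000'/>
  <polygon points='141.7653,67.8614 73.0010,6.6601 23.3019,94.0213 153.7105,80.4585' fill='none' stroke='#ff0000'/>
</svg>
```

G21
G90
G0 X120.2350 Y5.8045
M3 S156
G01 X19.7339 Y119.4834 F2361
G01 X121.4469 Y40.6637
G01 X9.0035 Y116.1163
G01 X78.5865 Y120.3895
M5
G0 X119.2793 Y36.2892
M3 S156
G01 X68.9217 Y48.0703 F2361
G01 X12.9069 Y50.6590
G01 X51.7257 Y77.2576
G01 X8.1352 Y61.9561
M5
G0 X101.9968 Y92.7955
M3 S156
G01 X100.1577 Y79.3237 F2361
G01 X96.5632 Y67.4338
G01 X91.2131 Y57.1257
G01 X84.1076 Y48.3995
G01 X75.2465 Y41.2550
G01 X64.6300 Y35.6924
M5
G0 X141.7653 Y57.6181
M3 S156
G01 X73.0010 Y118.8194 F2361
G01 X23.3019 Y31.4582
G01 X153.7105 Y45.0210
G01 X141.7653 Y57.6181
M5
G0 X0.0000 Y0.0000

Since the viewBox matches the mm dimensions, user units are millimetres directly. The only transform is the Y-flip y_m = 125.4795 − y_svg.

Shape 1 is a open polyline drawn with `<path>`. Its stroke #ff0000 means engrave at S156, F2361. After flipping Y the toolpath is (120.2350,5.8045) → (19.7339,119.4834) → (121.4469,40.6637) → (9.0035,116.1163) → (78.5865,120.3895).

Shape 2 is a open polyline drawn with `<polyline>`. Its stroke #ff0000 means engrave at S156, F2361. After flipping Y the toolpath is (119.2793,36.2892) → (68.9217,48.0703) → (12.9069,50.6590) → (51.7257,77.2576) → (8.1352,61.9561).

Shape 3 is a quadratic bezier drawn with `<path>`. Its stroke #ff0000 means engrave at S156, F2361. After flipping Y the toolpath is (101.9968,92.7955) → (100.1577,79.3237) → (96.5632,67.4338) → (91.2131,57.1257) → (84.1076,48.3995) → (75.2465,41.2550) → (64.6300,35.6924).

Shape 4 is a closed polygon drawn with `<polygon>`. Its stroke #ff0000 means engrave at S156, F2361. After flipping Y the toolpath is (141.7653,57.6181) → (73.0010,118.8194) → (23.3019,31.4582) → (153.7105,45.0210) → (141.7653,57.6181), returning to the start.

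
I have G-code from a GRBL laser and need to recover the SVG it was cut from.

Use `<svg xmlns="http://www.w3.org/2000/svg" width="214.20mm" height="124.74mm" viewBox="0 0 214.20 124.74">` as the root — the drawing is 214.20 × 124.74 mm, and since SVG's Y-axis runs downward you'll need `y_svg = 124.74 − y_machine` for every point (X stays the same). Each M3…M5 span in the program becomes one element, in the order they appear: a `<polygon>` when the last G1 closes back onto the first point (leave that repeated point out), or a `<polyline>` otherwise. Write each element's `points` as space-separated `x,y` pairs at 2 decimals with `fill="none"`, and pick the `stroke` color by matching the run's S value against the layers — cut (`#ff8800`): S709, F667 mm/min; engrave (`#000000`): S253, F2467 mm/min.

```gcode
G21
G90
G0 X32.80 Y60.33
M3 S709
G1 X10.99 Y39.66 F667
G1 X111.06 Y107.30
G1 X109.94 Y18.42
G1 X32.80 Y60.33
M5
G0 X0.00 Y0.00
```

<svg xmlns="http://www.w3.org/2000/svg" width="214.20mm" height="124.74mm" viewBox="0 0 214.20 124.74">
  <polygon points="32.80,64.41 10.99,85.08 111.06,17.44 109.94,106.32" fill="none" stroke="#ff8800"/>
</svg>

Each laser-on run becomes one SVG element. Flip Y back into SVG space with y_svg = 124.74 − y_machine. Every run uses S709, so all elements get stroke `#ff8800` (cut).

Run 1: The run returns to its start, so emit a `<polygon>` with points (Y-flipped): 32.80,64.41 10.99,85.08 111.06,17.44 109.94,106.32.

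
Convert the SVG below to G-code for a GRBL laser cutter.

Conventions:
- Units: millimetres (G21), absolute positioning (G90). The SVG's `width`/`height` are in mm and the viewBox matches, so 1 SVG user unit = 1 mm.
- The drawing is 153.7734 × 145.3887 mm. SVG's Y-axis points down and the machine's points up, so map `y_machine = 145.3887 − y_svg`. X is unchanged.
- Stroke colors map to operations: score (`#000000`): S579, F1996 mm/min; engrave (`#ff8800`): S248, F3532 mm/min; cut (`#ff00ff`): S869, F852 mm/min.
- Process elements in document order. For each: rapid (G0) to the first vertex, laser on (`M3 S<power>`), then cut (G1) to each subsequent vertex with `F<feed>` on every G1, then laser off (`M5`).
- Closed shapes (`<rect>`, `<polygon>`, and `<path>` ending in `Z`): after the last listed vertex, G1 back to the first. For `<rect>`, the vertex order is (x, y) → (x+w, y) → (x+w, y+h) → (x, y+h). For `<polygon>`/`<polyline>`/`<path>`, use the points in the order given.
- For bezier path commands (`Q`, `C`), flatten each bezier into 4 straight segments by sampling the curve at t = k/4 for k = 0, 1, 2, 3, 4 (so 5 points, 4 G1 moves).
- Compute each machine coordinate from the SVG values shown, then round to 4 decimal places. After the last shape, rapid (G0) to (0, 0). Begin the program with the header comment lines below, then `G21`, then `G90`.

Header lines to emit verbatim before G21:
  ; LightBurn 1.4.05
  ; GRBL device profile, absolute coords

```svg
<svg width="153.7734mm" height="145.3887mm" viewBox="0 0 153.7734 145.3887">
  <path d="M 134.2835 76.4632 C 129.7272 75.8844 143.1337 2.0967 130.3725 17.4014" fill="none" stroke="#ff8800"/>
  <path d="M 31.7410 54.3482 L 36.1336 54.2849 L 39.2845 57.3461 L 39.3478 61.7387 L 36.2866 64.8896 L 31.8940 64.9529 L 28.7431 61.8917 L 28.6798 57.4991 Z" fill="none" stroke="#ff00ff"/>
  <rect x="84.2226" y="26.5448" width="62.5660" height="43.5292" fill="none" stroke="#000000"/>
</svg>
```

1 u = 1 mm; y_m = 145.3887 − y.

[1] `<path>` cubic bezier, #ff8800→engrave S248 F3532: (134.2835,68.9255) → (133.5448,80.5503) → (135.4048,104.4127) → (135.7265,125.2970) → (130.3725,127.9873)

[2] `<path>` regular polygon, #ff00ff→cut S869 F852: (31.7410,91.0405) → (36.1336,91.1038) → (39.2845,88.0426) → (39.3478,83.6500) → (36.2866,80.4991) → (31.8940,80.4358) → (28.7431,83.4970) → (28.6798,87.8896) → (31.7410,91.0405) (closed)

[3] `<rect>` rectangle, #000000→score S579 F1996: (84.2226,118.8439) → (146.7886,118.8439) → (146.7886,75.3147) → (84.2226,75.3147) → (84.2226,118.8439) (closed)

; LightBurn 1.4.05
; GRBL device profile, absolute coords
G21
G90
G0 X134.2835 Y68.9255
M3 S248
G1 X133.5448 Y80.5503 F3532
G1 X135.4048 Y104.4127 F3532
G1 X135.7265 Y125.2970 F3532
G1 X130.3725 Y127.9873 F3532
M5
G0 X31.7410 Y91.0405
M3 S869
G1 X36.1336 Y91.1038 F852
G1 X39.2845 Y88.0426 F852
G1 X39.3478 Y83.6500 F852
G1 X36.2866 Y80.4991 F852
G1 X31.8940 Y80.4358 F852
G1 X28.7431 Y83.4970 F852
G1 X28.6798 Y87.8896 F852
G1 X31.7410 Y91.0405 F852
M5
G0 X84.2226 Y118.8439
M3 S579
G1 X146.7886 Y118.8439 F1996
G1 X146.7886 Y75.3147 F1996
G1 X84.2226 Y75.3147 F1996
G1 X84.2226 Y118.8439 F1996
M5
G0 X0.0000 Y0.0000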